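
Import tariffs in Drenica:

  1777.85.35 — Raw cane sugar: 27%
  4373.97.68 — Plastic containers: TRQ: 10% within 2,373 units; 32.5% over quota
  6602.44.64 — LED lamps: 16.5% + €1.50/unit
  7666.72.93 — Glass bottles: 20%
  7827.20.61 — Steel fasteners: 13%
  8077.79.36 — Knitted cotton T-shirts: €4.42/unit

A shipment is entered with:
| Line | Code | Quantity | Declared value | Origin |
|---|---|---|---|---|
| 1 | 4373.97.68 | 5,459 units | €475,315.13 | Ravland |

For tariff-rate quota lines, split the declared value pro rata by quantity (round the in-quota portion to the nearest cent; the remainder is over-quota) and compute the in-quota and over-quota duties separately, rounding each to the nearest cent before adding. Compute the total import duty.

€107,988.57

Line 1 (4373.97.68, Ravland, 5,459 units, €475,315.13):
Code 4373.97.68 is under a tariff-rate quota (threshold 2,373 units). In-quota: 2,373 units at 10%; over-quota: 3,086 units at 32.5%.
Pro-rata value split: in-quota = €475,315.13 × 2,373/5,459 = €206,617.11; over-quota = €475,315.13 − €206,617.11 = €268,698.02.
In-quota duty = €206,617.11 × 10% = €20,661.71. Over-quota duty = €268,698.02 × 32.5% = €87,326.86.
Line duty = €20,661.71 + €87,326.86 = €107,988.57.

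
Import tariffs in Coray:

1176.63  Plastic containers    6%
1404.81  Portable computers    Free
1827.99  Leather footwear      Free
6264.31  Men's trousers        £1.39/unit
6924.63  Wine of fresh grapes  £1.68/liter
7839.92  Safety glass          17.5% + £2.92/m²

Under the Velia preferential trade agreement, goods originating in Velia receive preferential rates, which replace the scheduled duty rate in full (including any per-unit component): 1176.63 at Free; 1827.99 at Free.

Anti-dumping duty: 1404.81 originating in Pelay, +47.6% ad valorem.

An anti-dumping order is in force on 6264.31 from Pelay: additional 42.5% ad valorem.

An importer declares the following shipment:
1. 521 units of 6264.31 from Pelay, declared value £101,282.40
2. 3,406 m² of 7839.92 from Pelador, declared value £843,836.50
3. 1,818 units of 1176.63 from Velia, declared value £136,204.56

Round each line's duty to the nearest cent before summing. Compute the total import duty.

£201,386.12

Line 1 (6264.31, Pelay, 521 units, £101,282.40):
Base rate for 6264.31 is £1.39/unit.
Additional duty on 6264.31 from Pelay: +42.5% ad valorem. Applied ad valorem rate = 42.5%.
Duty = £101,282.40 × 42.5% + 521 × £1.39 = £43,769.21.
Line 2 (7839.92, Pelador, 3,406 m², £843,836.50):
Base rate for 7839.92 is 17.5% + £2.92/m².
Duty = £843,836.50 × 17.5% + 3,406 × £2.92 = £157,616.91.
Line 3 (1176.63, Velia, 1,818 units, £136,204.56):
Base rate for 1176.63 is 6%.
Origin Velia qualifies under the Coray–Velia agreement and 1176.63 is covered: preferential rate Free applies instead.
Duty = £136,204.56 × 0% = £0.00.
Total = £43,769.21 + £157,616.91 + £0.00 = £201,386.12.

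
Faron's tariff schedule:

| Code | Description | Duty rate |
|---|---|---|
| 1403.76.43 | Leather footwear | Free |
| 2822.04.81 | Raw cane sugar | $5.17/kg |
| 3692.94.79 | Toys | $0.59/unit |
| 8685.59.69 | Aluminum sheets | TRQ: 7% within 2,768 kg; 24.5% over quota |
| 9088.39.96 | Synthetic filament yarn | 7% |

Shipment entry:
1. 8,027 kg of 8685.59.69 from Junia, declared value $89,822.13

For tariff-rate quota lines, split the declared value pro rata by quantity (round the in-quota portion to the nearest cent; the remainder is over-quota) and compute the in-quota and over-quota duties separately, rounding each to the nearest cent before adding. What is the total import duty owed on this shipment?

Line 1 (8685.59.69, Junia, 8,027 kg, $89,822.13):
Code 8685.59.69 is under a tariff-rate quota (threshold 2,768 kg). In-quota: 2,768 kg at 7%; over-quota: 5,259 kg at 24.5%.
Pro-rata value split: in-quota = $89,822.13 × 2,768/8,027 = $30,973.92; over-quota = $89,822.13 − $30,973.92 = $58,848.21.
In-quota duty = $30,973.92 × 7% = $2,168.17. Over-quota duty = $58,848.21 × 24.5% = $14,417.81.
Line duty = $2,168.17 + $14,417.81 = $16,585.98.

$16,585.98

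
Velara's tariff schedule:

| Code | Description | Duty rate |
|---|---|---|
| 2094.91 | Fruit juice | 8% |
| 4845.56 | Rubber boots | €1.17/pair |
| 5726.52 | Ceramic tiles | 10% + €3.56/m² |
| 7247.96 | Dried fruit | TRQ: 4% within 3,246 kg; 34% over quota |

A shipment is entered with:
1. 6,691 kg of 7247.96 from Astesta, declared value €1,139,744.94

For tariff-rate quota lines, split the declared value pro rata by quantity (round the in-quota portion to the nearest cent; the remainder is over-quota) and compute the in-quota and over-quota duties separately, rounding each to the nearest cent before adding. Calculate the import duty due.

Line 1 (7247.96, Astesta, 6,691 kg, €1,139,744.94):
Code 7247.96 is under a tariff-rate quota (threshold 3,246 kg). In-quota: 3,246 kg at 4%; over-quota: 3,445 kg at 34%.
Pro-rata value split: in-quota = €1,139,744.94 × 3,246/6,691 = €552,923.64; over-quota = €1,139,744.94 − €552,923.64 = €586,821.30.
In-quota duty = €552,923.64 × 4% = €22,116.95. Over-quota duty = €586,821.30 × 34% = €199,519.24.
Line duty = €22,116.95 + €199,519.24 = €221,636.19.

€221,636.19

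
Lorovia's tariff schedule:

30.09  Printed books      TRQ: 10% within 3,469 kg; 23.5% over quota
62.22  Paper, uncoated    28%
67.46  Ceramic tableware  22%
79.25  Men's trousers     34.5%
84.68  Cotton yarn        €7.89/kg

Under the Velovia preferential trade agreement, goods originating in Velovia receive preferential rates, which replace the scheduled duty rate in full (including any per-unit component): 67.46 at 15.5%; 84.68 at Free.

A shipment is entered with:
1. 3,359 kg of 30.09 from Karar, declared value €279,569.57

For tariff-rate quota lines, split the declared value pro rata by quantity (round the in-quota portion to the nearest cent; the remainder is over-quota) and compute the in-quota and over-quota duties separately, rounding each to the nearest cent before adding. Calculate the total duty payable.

Line 1 (30.09, Karar, 3,359 kg, €279,569.57):
Code 30.09 is under a tariff-rate quota (threshold 3,469 kg). Quantity 3,359 kg is within the quota, so the in-quota rate 10% applies to the full value.
Duty = €279,569.57 × 10% = €27,956.96.

€27,956.96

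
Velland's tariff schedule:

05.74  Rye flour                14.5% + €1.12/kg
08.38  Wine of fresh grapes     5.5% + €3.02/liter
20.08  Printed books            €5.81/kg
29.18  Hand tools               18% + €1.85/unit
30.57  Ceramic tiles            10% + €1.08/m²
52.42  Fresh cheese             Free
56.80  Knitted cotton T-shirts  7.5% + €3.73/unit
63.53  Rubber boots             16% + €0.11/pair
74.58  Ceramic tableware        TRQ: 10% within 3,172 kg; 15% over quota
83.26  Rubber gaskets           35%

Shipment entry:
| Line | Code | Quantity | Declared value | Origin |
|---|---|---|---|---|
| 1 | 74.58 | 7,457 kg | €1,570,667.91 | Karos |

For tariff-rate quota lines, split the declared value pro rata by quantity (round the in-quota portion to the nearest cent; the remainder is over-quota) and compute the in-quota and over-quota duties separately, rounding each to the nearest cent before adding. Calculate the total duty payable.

€202,194.27

Line 1 (74.58, Karos, 7,457 kg, €1,570,667.91):
Code 74.58 is under a tariff-rate quota (threshold 3,172 kg). In-quota: 3,172 kg at 10%; over-quota: 4,285 kg at 15%.
Pro-rata value split: in-quota = €1,570,667.91 × 3,172/7,457 = €668,118.36; over-quota = €1,570,667.91 − €668,118.36 = €902,549.55.
In-quota duty = €668,118.36 × 10% = €66,811.84. Over-quota duty = €902,549.55 × 15% = €135,382.43.
Line duty = €66,811.84 + €135,382.43 = €202,194.27.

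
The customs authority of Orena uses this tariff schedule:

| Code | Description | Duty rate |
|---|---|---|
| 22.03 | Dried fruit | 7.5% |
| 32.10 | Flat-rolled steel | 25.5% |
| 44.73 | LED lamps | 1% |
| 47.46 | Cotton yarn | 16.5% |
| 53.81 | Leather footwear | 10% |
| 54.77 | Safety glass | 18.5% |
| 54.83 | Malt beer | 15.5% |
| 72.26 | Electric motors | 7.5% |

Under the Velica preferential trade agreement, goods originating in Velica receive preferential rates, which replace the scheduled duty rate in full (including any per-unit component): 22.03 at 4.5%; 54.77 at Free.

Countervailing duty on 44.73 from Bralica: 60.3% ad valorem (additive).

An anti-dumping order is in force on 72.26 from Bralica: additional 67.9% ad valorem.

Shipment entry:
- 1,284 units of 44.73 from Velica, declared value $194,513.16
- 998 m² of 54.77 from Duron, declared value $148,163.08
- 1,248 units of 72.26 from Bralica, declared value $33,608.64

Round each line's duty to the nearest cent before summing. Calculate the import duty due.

$54,696.21

Line 1 (44.73, Velica, 1,284 units, $194,513.16):
Base rate for 44.73 is 1%.
Origin Velica is the FTA partner but 44.73 is not on the preference list; base rate stands.
The additional-duty order on 44.73 targets Bralica, not Velica; it does not apply.
Duty = $194,513.16 × 1% = $1,945.13.
Line 2 (54.77, Duron, 998 m², $148,163.08):
Base rate for 54.77 is 18.5%.
54.77 has an FTA preferential rate, but origin Duron is not Velica; base rate stands.
Duty = $148,163.08 × 18.5% = $27,410.17.
Line 3 (72.26, Bralica, 1,248 units, $33,608.64):
Base rate for 72.26 is 7.5%.
Additional duty on 72.26 from Bralica: +67.9%. Applied ad valorem rate: 7.5% + 67.9% = 75.4%.
Duty = $33,608.64 × 75.4% = $25,340.91.
Total = $1,945.13 + $27,410.17 + $25,340.91 = $54,696.21.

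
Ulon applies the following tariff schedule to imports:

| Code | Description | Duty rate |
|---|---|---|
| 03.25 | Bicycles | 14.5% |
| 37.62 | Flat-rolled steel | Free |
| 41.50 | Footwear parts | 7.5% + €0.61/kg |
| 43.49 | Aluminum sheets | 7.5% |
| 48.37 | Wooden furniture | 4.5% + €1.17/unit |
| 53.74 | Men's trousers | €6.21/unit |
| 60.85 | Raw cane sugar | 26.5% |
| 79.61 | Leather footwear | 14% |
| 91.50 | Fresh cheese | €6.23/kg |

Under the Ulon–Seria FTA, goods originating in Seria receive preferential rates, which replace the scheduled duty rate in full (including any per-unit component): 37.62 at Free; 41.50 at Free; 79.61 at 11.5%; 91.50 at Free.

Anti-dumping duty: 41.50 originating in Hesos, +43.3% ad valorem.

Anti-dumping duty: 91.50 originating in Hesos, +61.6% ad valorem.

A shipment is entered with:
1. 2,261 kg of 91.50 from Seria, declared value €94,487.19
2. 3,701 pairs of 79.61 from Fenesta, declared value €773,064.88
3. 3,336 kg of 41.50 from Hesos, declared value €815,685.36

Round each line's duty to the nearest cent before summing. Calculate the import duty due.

Line 1 (91.50, Seria, 2,261 kg, €94,487.19):
Base rate for 91.50 is €6.23/kg.
Origin Seria qualifies under the Ulon–Seria agreement and 91.50 is covered: preferential rate Free applies instead.
The additional-duty order on 91.50 targets Hesos, not Seria; it does not apply.
Duty = €94,487.19 × 0% = €0.00.
Line 2 (79.61, Fenesta, 3,701 pairs, €773,064.88):
Base rate for 79.61 is 14%.
79.61 has an FTA preferential rate, but origin Fenesta is not Seria; base rate stands.
Duty = €773,064.88 × 14% = €108,229.08.
Line 3 (41.50, Hesos, 3,336 kg, €815,685.36):
Base rate for 41.50 is 7.5% + €0.61/kg.
41.50 has an FTA preferential rate, but origin Hesos is not Seria; base rate stands.
Additional duty on 41.50 from Hesos: +43.3%. Applied ad valorem rate: 7.5% + 43.3% = 50.8%.
Duty = €815,685.36 × 50.8% + 3,336 × €0.61 = €416,403.12.
Total = €0.00 + €108,229.08 + €416,403.12 = €524,632.20.

€524,632.20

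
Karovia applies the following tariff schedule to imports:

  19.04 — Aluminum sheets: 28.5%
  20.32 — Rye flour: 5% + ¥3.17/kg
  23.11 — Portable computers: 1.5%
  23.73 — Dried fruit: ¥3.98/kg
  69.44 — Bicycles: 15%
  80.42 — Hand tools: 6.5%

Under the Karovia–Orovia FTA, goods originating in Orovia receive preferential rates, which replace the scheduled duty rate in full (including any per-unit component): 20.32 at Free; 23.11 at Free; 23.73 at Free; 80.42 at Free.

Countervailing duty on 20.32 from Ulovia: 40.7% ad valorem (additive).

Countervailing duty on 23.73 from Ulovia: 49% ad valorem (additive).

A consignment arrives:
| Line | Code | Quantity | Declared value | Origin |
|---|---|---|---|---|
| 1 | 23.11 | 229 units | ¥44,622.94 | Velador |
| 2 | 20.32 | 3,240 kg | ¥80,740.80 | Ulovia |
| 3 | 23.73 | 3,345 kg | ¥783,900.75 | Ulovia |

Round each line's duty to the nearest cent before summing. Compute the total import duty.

Line 1 (23.11, Velador, 229 units, ¥44,622.94):
Base rate for 23.11 is 1.5%.
23.11 has an FTA preferential rate, but origin Velador is not Orovia; base rate stands.
Duty = ¥44,622.94 × 1.5% = ¥669.34.
Line 2 (20.32, Ulovia, 3,240 kg, ¥80,740.80):
Base rate for 20.32 is 5% + ¥3.17/kg.
20.32 has an FTA preferential rate, but origin Ulovia is not Orovia; base rate stands.
Additional duty on 20.32 from Ulovia: +40.7%. Applied ad valorem rate: 5% + 40.7% = 45.7%.
Duty = ¥80,740.80 × 45.7% + 3,240 × ¥3.17 = ¥47,169.35.
Line 3 (23.73, Ulovia, 3,345 kg, ¥783,900.75):
Base rate for 23.73 is ¥3.98/kg.
23.73 has an FTA preferential rate, but origin Ulovia is not Orovia; base rate stands.
Additional duty on 23.73 from Ulovia: +49% ad valorem. Applied ad valorem rate = 49%.
Duty = ¥783,900.75 × 49% + 3,345 × ¥3.98 = ¥397,424.47.
Total = ¥669.34 + ¥47,169.35 + ¥397,424.47 = ¥445,263.16.

¥445,263.16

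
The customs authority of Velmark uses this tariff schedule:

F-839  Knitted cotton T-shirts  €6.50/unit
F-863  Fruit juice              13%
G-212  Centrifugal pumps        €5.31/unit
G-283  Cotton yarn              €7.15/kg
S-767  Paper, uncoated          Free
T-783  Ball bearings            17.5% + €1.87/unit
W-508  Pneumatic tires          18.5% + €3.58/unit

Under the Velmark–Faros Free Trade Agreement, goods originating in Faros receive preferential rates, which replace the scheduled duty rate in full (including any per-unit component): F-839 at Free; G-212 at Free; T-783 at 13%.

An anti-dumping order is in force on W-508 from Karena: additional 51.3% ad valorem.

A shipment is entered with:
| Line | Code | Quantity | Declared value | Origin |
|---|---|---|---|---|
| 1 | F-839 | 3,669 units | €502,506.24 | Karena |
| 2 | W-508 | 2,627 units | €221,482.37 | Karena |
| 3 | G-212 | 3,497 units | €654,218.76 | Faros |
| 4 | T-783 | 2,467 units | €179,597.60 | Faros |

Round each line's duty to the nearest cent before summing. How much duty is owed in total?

Line 1 (F-839, Karena, 3,669 units, €502,506.24):
Base rate for F-839 is €6.50/unit.
F-839 has an FTA preferential rate, but origin Karena is not Faros; base rate stands.
Duty = 3,669 × €6.50 = €23,848.50.
Line 2 (W-508, Karena, 2,627 units, €221,482.37):
Base rate for W-508 is 18.5% + €3.58/unit.
Additional duty on W-508 from Karena: +51.3%. Applied ad valorem rate: 18.5% + 51.3% = 69.8%.
Duty = €221,482.37 × 69.8% + 2,627 × €3.58 = €163,999.35.
Line 3 (G-212, Faros, 3,497 units, €654,218.76):
Base rate for G-212 is €5.31/unit.
Origin Faros qualifies under the Velmark–Faros agreement and G-212 is covered: preferential rate Free applies instead.
Duty = €654,218.76 × 0% = €0.00.
Line 4 (T-783, Faros, 2,467 units, €179,597.60):
Base rate for T-783 is 17.5% + €1.87/unit.
Origin Faros qualifies under the Velmark–Faros agreement and T-783 is covered: preferential rate 13% applies instead.
Duty = €179,597.60 × 13% = €23,347.69.
Total = €23,848.50 + €163,999.35 + €0.00 + €23,347.69 = €211,195.54.

€211,195.54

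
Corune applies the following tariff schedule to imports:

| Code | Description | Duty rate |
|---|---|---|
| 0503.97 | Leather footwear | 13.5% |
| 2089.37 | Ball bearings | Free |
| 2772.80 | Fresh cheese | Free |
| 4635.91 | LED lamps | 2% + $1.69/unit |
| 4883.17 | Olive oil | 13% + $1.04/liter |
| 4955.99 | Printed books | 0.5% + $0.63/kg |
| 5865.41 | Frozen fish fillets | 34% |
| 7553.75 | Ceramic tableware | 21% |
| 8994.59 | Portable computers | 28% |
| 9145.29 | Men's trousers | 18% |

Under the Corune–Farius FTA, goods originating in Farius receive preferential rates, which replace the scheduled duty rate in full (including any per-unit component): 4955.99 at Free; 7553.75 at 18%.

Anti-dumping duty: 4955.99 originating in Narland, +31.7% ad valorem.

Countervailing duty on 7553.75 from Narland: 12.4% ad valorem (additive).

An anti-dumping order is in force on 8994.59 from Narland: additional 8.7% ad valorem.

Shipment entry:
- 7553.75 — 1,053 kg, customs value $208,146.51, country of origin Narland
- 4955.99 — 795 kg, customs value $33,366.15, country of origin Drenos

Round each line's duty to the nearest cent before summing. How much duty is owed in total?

$70,188.61

Line 1 (7553.75, Narland, 1,053 kg, $208,146.51):
Base rate for 7553.75 is 21%.
7553.75 has an FTA preferential rate, but origin Narland is not Farius; base rate stands.
Additional duty on 7553.75 from Narland: +12.4%. Applied ad valorem rate: 21% + 12.4% = 33.4%.
Duty = $208,146.51 × 33.4% = $69,520.93.
Line 2 (4955.99, Drenos, 795 kg, $33,366.15):
Base rate for 4955.99 is 0.5% + $0.63/kg.
4955.99 has an FTA preferential rate, but origin Drenos is not Farius; base rate stands.
The additional-duty order on 4955.99 targets Narland, not Drenos; it does not apply.
Duty = $33,366.15 × 0.5% + 795 × $0.63 = $667.68.
Total = $69,520.93 + $667.68 = $70,188.61.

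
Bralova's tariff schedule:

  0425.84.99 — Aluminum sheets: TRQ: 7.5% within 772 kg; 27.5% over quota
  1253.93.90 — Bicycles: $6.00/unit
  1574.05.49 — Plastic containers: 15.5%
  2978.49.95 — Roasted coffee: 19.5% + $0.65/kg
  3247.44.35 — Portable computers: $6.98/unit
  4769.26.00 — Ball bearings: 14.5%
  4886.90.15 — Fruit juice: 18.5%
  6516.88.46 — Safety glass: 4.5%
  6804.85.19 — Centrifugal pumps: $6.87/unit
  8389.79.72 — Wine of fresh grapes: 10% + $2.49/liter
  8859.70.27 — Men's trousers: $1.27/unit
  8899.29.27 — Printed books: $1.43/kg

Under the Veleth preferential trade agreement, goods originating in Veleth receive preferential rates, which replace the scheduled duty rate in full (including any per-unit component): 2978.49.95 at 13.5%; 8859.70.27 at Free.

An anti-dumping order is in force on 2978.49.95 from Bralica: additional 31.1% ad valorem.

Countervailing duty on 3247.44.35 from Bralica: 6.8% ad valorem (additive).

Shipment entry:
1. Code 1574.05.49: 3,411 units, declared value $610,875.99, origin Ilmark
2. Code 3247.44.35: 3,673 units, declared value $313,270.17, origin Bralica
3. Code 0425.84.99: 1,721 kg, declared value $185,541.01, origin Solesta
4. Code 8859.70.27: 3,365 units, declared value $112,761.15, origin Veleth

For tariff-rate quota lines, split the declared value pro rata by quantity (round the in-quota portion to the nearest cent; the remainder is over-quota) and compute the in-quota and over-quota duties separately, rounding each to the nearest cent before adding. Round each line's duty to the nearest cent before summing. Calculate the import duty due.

$176,003.60

Line 1 (1574.05.49, Ilmark, 3,411 units, $610,875.99):
Base rate for 1574.05.49 is 15.5%.
Duty = $610,875.99 × 15.5% = $94,685.78.
Line 2 (3247.44.35, Bralica, 3,673 units, $313,270.17):
Base rate for 3247.44.35 is $6.98/unit.
Additional duty on 3247.44.35 from Bralica: +6.8% ad valorem. Applied ad valorem rate = 6.8%.
Duty = $313,270.17 × 6.8% + 3,673 × $6.98 = $46,939.91.
Line 3 (0425.84.99, Solesta, 1,721 kg, $185,541.01):
Code 0425.84.99 is under a tariff-rate quota (threshold 772 kg). In-quota: 772 kg at 7.5%; over-quota: 949 kg at 27.5%.
Pro-rata value split: in-quota = $185,541.01 × 772/1,721 = $83,229.32; over-quota = $185,541.01 − $83,229.32 = $102,311.69.
In-quota duty = $83,229.32 × 7.5% = $6,242.20. Over-quota duty = $102,311.69 × 27.5% = $28,135.71.
Line duty = $6,242.20 + $28,135.71 = $34,377.91.
Line 4 (8859.70.27, Veleth, 3,365 units, $112,761.15):
Base rate for 8859.70.27 is $1.27/unit.
Origin Veleth qualifies under the Bralova–Veleth agreement and 8859.70.27 is covered: preferential rate Free applies instead.
Duty = $112,761.15 × 0% = $0.00.
Total = $94,685.78 + $46,939.91 + $34,377.91 + $0.00 = $176,003.60.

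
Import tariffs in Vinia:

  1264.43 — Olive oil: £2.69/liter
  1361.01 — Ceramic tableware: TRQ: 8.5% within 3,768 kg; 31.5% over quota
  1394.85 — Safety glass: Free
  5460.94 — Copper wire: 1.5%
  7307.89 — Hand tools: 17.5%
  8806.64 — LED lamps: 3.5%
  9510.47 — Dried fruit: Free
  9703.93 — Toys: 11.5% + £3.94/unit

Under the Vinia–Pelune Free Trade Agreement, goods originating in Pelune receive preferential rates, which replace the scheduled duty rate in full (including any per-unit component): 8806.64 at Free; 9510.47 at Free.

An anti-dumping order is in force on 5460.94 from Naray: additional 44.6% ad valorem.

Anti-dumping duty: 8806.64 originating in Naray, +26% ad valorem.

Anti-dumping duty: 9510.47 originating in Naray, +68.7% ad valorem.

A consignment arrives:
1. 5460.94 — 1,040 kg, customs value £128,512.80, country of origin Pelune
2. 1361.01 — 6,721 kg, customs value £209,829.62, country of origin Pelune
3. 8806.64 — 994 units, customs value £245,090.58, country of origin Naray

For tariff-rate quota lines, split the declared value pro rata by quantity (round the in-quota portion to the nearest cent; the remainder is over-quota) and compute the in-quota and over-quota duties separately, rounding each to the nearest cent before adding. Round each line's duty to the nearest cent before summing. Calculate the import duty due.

Line 1 (5460.94, Pelune, 1,040 kg, £128,512.80):
Base rate for 5460.94 is 1.5%.
Origin Pelune is the FTA partner but 5460.94 is not on the preference list; base rate stands.
The additional-duty order on 5460.94 targets Naray, not Pelune; it does not apply.
Duty = £128,512.80 × 1.5% = £1,927.69.
Line 2 (1361.01, Pelune, 6,721 kg, £209,829.62):
Code 1361.01 is under a tariff-rate quota (threshold 3,768 kg). In-quota: 3,768 kg at 8.5%; over-quota: 2,953 kg at 31.5%.
Pro-rata value split: in-quota = £209,829.62 × 3,768/6,721 = £117,636.96; over-quota = £209,829.62 − £117,636.96 = £92,192.66.
In-quota duty = £117,636.96 × 8.5% = £9,999.14. Over-quota duty = £92,192.66 × 31.5% = £29,040.69.
Line duty = £9,999.14 + £29,040.69 = £39,039.83.
Line 3 (8806.64, Naray, 994 units, £245,090.58):
Base rate for 8806.64 is 3.5%.
8806.64 has an FTA preferential rate, but origin Naray is not Pelune; base rate stands.
Additional duty on 8806.64 from Naray: +26%. Applied ad valorem rate: 3.5% + 26% = 29.5%.
Duty = £245,090.58 × 29.5% = £72,301.72.
Total = £1,927.69 + £39,039.83 + £72,301.72 = £113,269.24.

£113,269.24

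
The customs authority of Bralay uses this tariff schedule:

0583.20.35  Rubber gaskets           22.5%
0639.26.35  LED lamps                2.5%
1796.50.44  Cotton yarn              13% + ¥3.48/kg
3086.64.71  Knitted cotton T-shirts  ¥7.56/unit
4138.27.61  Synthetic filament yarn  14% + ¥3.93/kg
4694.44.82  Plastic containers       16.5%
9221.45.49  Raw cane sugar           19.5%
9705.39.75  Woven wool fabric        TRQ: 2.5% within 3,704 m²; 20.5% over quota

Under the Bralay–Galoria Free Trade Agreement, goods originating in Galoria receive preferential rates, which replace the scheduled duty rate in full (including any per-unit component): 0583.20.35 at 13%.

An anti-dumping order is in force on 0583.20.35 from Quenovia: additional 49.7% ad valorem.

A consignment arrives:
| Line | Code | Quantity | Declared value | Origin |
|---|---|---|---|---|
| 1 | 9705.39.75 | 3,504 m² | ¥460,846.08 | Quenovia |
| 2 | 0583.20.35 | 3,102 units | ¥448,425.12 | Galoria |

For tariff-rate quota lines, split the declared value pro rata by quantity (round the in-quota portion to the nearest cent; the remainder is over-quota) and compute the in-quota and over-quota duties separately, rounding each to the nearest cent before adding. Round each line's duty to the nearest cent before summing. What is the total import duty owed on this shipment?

Line 1 (9705.39.75, Quenovia, 3,504 m², ¥460,846.08):
Code 9705.39.75 is under a tariff-rate quota (threshold 3,704 m²). Quantity 3,504 m² is within the quota, so the in-quota rate 2.5% applies to the full value.
Duty = ¥460,846.08 × 2.5% = ¥11,521.15.
Line 2 (0583.20.35, Galoria, 3,102 units, ¥448,425.12):
Base rate for 0583.20.35 is 22.5%.
Origin Galoria qualifies under the Bralay–Galoria agreement and 0583.20.35 is covered: preferential rate 13% applies instead.
The additional-duty order on 0583.20.35 targets Quenovia, not Galoria; it does not apply.
Duty = ¥448,425.12 × 13% = ¥58,295.27.
Total = ¥11,521.15 + ¥58,295.27 = ¥69,816.42.

¥69,816.42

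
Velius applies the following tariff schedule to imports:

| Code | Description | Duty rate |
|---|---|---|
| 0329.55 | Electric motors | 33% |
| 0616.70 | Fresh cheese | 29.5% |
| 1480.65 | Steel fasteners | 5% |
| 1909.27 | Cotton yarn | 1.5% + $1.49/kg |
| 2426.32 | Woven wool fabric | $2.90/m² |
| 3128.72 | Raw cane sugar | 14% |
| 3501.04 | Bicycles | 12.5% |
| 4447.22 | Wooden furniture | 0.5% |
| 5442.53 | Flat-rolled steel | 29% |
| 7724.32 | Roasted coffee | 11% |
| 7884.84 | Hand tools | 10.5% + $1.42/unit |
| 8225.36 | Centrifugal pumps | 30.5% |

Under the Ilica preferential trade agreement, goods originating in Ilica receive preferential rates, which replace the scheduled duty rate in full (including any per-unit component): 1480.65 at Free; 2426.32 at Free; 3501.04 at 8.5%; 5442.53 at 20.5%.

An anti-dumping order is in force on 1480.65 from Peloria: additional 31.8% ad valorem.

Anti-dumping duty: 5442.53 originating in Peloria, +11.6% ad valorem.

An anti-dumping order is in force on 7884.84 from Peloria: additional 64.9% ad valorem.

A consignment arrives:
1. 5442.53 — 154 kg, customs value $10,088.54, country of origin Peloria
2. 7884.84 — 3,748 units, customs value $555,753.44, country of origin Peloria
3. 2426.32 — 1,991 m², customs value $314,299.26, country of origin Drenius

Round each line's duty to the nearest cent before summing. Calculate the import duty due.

$434,230.10

Line 1 (5442.53, Peloria, 154 kg, $10,088.54):
Base rate for 5442.53 is 29%.
5442.53 has an FTA preferential rate, but origin Peloria is not Ilica; base rate stands.
Additional duty on 5442.53 from Peloria: +11.6%. Applied ad valorem rate: 29% + 11.6% = 40.6%.
Duty = $10,088.54 × 40.6% = $4,095.95.
Line 2 (7884.84, Peloria, 3,748 units, $555,753.44):
Base rate for 7884.84 is 10.5% + $1.42/unit.
Additional duty on 7884.84 from Peloria: +64.9%. Applied ad valorem rate: 10.5% + 64.9% = 75.4%.
Duty = $555,753.44 × 75.4% + 3,748 × $1.42 = $424,360.25.
Line 3 (2426.32, Drenius, 1,991 m², $314,299.26):
Base rate for 2426.32 is $2.90/m².
2426.32 has an FTA preferential rate, but origin Drenius is not Ilica; base rate stands.
Duty = 1,991 × $2.90 = $5,773.90.
Total = $4,095.95 + $424,360.25 + $5,773.90 = $434,230.10.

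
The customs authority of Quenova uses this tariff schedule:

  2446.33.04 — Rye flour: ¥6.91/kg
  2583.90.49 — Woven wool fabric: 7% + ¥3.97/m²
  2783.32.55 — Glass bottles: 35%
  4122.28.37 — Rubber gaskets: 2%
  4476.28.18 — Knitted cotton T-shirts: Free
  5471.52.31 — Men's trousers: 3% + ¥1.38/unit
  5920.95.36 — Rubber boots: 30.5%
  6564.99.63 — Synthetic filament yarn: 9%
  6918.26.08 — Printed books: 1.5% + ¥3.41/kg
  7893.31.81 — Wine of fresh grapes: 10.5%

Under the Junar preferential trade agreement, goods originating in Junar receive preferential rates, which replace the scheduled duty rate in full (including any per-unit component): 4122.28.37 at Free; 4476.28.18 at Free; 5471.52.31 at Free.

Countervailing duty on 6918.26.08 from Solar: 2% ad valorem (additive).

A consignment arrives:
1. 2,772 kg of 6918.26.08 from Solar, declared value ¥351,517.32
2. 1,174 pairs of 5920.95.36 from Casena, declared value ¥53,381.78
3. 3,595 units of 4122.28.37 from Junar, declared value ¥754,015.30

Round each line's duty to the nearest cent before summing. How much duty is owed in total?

¥38,037.07

Line 1 (6918.26.08, Solar, 2,772 kg, ¥351,517.32):
Base rate for 6918.26.08 is 1.5% + ¥3.41/kg.
Additional duty on 6918.26.08 from Solar: +2%. Applied ad valorem rate: 1.5% + 2% = 3.5%.
Duty = ¥351,517.32 × 3.5% + 2,772 × ¥3.41 = ¥21,755.63.
Line 2 (5920.95.36, Casena, 1,174 pairs, ¥53,381.78):
Base rate for 5920.95.36 is 30.5%.
Duty = ¥53,381.78 × 30.5% = ¥16,281.44.
Line 3 (4122.28.37, Junar, 3,595 units, ¥754,015.30):
Base rate for 4122.28.37 is 2%.
Origin Junar qualifies under the Quenova–Junar agreement and 4122.28.37 is covered: preferential rate Free applies instead.
Duty = ¥754,015.30 × 0% = ¥0.00.
Total = ¥21,755.63 + ¥16,281.44 + ¥0.00 = ¥38,037.07.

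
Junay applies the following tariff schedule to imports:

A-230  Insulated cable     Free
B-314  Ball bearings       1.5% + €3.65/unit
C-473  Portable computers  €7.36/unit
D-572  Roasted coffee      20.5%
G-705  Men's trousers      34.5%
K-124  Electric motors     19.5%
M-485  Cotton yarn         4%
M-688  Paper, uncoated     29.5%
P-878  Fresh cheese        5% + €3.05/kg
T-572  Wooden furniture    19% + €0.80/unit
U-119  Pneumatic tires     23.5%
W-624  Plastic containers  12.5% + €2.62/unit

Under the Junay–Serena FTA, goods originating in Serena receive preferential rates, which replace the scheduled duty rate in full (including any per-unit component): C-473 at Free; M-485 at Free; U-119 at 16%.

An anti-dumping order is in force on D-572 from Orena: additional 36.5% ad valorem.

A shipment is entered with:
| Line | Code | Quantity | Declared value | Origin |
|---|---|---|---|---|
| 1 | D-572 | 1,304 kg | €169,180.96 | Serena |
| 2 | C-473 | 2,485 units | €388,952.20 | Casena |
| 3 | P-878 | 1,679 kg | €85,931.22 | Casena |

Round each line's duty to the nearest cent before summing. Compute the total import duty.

Line 1 (D-572, Serena, 1,304 kg, €169,180.96):
Base rate for D-572 is 20.5%.
Origin Serena is the FTA partner but D-572 is not on the preference list; base rate stands.
The additional-duty order on D-572 targets Orena, not Serena; it does not apply.
Duty = €169,180.96 × 20.5% = €34,682.10.
Line 2 (C-473, Casena, 2,485 units, €388,952.20):
Base rate for C-473 is €7.36/unit.
C-473 has an FTA preferential rate, but origin Casena is not Serena; base rate stands.
Duty = 2,485 × €7.36 = €18,289.60.
Line 3 (P-878, Casena, 1,679 kg, €85,931.22):
Base rate for P-878 is 5% + €3.05/kg.
Duty = €85,931.22 × 5% + 1,679 × €3.05 = €9,417.51.
Total = €34,682.10 + €18,289.60 + €9,417.51 = €62,389.21.

€62,389.21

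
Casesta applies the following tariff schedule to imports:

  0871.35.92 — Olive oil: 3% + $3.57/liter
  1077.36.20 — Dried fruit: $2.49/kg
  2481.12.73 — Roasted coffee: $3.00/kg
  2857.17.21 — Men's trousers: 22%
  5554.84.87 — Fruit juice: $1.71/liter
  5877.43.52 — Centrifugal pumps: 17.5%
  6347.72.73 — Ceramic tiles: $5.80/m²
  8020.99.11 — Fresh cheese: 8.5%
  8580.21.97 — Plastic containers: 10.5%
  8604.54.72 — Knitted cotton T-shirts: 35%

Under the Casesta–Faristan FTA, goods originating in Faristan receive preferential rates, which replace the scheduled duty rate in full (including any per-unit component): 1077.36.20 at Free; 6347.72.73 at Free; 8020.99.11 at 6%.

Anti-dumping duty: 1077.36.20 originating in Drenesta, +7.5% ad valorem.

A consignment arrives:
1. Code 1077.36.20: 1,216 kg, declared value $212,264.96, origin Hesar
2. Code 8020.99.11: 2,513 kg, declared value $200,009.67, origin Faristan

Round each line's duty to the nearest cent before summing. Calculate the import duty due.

$15,028.42

Line 1 (1077.36.20, Hesar, 1,216 kg, $212,264.96):
Base rate for 1077.36.20 is $2.49/kg.
1077.36.20 has an FTA preferential rate, but origin Hesar is not Faristan; base rate stands.
The additional-duty order on 1077.36.20 targets Drenesta, not Hesar; it does not apply.
Duty = 1,216 × $2.49 = $3,027.84.
Line 2 (8020.99.11, Faristan, 2,513 kg, $200,009.67):
Base rate for 8020.99.11 is 8.5%.
Origin Faristan qualifies under the Casesta–Faristan agreement and 8020.99.11 is covered: preferential rate 6% applies instead.
Duty = $200,009.67 × 6% = $12,000.58.
Total = $3,027.84 + $12,000.58 = $15,028.42.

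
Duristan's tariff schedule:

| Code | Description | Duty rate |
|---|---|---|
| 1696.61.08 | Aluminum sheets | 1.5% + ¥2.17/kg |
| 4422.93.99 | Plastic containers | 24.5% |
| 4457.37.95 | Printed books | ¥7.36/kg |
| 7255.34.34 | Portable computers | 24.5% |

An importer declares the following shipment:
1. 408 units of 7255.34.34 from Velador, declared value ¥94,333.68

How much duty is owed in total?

Line 1 (7255.34.34, Velador, 408 units, ¥94,333.68):
Base rate for 7255.34.34 is 24.5%.
Duty = ¥94,333.68 × 24.5% = ¥23,111.75.

¥23,111.75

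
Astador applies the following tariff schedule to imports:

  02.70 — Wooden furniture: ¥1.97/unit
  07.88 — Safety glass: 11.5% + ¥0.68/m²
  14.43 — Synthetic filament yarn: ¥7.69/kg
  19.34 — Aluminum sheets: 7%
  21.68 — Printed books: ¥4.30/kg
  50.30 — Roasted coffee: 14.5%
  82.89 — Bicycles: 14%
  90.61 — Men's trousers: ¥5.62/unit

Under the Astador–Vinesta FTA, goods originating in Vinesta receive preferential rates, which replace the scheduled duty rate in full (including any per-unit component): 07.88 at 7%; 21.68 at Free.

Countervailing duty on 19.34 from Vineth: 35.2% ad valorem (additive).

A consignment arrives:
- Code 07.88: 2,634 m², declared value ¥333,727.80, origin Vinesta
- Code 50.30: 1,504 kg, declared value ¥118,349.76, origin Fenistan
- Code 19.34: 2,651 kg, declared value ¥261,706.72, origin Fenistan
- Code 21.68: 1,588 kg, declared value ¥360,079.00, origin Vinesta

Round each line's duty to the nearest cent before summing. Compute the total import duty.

Line 1 (07.88, Vinesta, 2,634 m², ¥333,727.80):
Base rate for 07.88 is 11.5% + ¥0.68/m².
Origin Vinesta qualifies under the Astador–Vinesta agreement and 07.88 is covered: preferential rate 7% applies instead.
Duty = ¥333,727.80 × 7% = ¥23,360.95.
Line 2 (50.30, Fenistan, 1,504 kg, ¥118,349.76):
Base rate for 50.30 is 14.5%.
Duty = ¥118,349.76 × 14.5% = ¥17,160.72.
Line 3 (19.34, Fenistan, 2,651 kg, ¥261,706.72):
Base rate for 19.34 is 7%.
The additional-duty order on 19.34 targets Vineth, not Fenistan; it does not apply.
Duty = ¥261,706.72 × 7% = ¥18,319.47.
Line 4 (21.68, Vinesta, 1,588 kg, ¥360,079.00):
Base rate for 21.68 is ¥4.30/kg.
Origin Vinesta qualifies under the Astador–Vinesta agreement and 21.68 is covered: preferential rate Free applies instead.
Duty = ¥360,079.00 × 0% = ¥0.00.
Total = ¥23,360.95 + ¥17,160.72 + ¥18,319.47 + ¥0.00 = ¥58,841.14.

¥58,841.14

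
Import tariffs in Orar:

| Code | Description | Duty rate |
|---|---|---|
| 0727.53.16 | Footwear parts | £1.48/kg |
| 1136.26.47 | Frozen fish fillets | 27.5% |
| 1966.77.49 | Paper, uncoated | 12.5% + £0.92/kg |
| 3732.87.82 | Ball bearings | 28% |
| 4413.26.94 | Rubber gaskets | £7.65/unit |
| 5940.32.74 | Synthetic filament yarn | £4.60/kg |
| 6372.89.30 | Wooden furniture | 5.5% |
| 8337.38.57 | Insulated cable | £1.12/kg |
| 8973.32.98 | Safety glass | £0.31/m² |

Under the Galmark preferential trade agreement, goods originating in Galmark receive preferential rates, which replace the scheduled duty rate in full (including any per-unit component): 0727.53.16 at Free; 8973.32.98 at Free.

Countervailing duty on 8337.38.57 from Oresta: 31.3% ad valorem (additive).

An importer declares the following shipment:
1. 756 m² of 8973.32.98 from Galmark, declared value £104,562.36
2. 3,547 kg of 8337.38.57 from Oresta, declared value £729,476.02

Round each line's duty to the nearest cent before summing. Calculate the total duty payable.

Line 1 (8973.32.98, Galmark, 756 m², £104,562.36):
Base rate for 8973.32.98 is £0.31/m².
Origin Galmark qualifies under the Orar–Galmark agreement and 8973.32.98 is covered: preferential rate Free applies instead.
Duty = £104,562.36 × 0% = £0.00.
Line 2 (8337.38.57, Oresta, 3,547 kg, £729,476.02):
Base rate for 8337.38.57 is £1.12/kg.
Additional duty on 8337.38.57 from Oresta: +31.3% ad valorem. Applied ad valorem rate = 31.3%.
Duty = £729,476.02 × 31.3% + 3,547 × £1.12 = £232,298.63.
Total = £0.00 + £232,298.63 = £232,298.63.

£232,298.63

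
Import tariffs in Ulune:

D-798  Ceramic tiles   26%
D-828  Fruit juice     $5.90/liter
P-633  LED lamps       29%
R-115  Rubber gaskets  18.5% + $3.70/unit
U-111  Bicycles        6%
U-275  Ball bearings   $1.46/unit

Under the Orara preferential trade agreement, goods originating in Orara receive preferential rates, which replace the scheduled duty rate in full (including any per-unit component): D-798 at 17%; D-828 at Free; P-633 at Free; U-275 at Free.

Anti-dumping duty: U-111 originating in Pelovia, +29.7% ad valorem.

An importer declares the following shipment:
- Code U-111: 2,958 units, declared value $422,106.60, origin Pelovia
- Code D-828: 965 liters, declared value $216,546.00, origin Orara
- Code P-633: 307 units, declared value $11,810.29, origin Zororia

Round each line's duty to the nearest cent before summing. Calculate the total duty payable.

Line 1 (U-111, Pelovia, 2,958 units, $422,106.60):
Base rate for U-111 is 6%.
Additional duty on U-111 from Pelovia: +29.7%. Applied ad valorem rate: 6% + 29.7% = 35.7%.
Duty = $422,106.60 × 35.7% = $150,692.06.
Line 2 (D-828, Orara, 965 liters, $216,546.00):
Base rate for D-828 is $5.90/liter.
Origin Orara qualifies under the Ulune–Orara agreement and D-828 is covered: preferential rate Free applies instead.
Duty = $216,546.00 × 0% = $0.00.
Line 3 (P-633, Zororia, 307 units, $11,810.29):
Base rate for P-633 is 29%.
P-633 has an FTA preferential rate, but origin Zororia is not Orara; base rate stands.
Duty = $11,810.29 × 29% = $3,424.98.
Total = $150,692.06 + $0.00 + $3,424.98 = $154,117.04.

$154,117.04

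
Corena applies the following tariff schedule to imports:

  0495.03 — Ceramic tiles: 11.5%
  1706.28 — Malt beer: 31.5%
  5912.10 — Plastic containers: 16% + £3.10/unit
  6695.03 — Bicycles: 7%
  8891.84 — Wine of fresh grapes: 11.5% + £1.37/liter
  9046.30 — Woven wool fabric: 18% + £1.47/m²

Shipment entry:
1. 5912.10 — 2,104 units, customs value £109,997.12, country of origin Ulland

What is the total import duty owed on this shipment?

Line 1 (5912.10, Ulland, 2,104 units, £109,997.12):
Base rate for 5912.10 is 16% + £3.10/unit.
Duty = £109,997.12 × 16% + 2,104 × £3.10 = £24,121.94.

£24,121.94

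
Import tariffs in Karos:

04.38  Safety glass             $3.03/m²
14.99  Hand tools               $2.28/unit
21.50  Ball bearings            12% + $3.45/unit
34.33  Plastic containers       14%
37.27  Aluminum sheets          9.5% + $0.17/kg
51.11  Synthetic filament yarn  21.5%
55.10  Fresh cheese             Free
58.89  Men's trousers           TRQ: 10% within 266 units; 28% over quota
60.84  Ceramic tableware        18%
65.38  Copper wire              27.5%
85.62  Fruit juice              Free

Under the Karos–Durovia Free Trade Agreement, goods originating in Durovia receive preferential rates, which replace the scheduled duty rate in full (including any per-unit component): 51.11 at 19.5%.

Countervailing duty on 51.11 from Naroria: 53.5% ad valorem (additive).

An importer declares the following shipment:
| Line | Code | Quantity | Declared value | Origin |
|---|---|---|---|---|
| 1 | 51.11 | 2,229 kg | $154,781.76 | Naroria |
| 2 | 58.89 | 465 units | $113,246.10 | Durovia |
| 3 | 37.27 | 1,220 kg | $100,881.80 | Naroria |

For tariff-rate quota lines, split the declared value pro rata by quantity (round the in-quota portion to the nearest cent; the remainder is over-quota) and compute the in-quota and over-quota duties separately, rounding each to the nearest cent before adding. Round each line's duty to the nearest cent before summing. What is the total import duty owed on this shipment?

Line 1 (51.11, Naroria, 2,229 kg, $154,781.76):
Base rate for 51.11 is 21.5%.
51.11 has an FTA preferential rate, but origin Naroria is not Durovia; base rate stands.
Additional duty on 51.11 from Naroria: +53.5%. Applied ad valorem rate: 21.5% + 53.5% = 75%.
Duty = $154,781.76 × 75% = $116,086.32.
Line 2 (58.89, Durovia, 465 units, $113,246.10):
Code 58.89 is under a tariff-rate quota (threshold 266 units). In-quota: 266 units at 10%; over-quota: 199 units at 28%.
Pro-rata value split: in-quota = $113,246.10 × 266/465 = $64,781.64; over-quota = $113,246.10 − $64,781.64 = $48,464.46.
In-quota duty = $64,781.64 × 10% = $6,478.16. Over-quota duty = $48,464.46 × 28% = $13,570.05.
Line duty = $6,478.16 + $13,570.05 = $20,048.21.
Line 3 (37.27, Naroria, 1,220 kg, $100,881.80):
Base rate for 37.27 is 9.5% + $0.17/kg.
Duty = $100,881.80 × 9.5% + 1,220 × $0.17 = $9,791.17.
Total = $116,086.32 + $20,048.21 + $9,791.17 = $145,925.70.

$145,925.70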